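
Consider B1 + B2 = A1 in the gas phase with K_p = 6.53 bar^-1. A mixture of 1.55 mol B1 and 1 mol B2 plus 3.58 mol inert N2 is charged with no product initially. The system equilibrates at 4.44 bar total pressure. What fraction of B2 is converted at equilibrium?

Take 1 mol B2 as basis and let X be its fractional conversion, so ξ = X.
At extent ξ: n_B1 = 1.55 − X; n_B2 = 1 − X; n_A1 = X; n_I = 3.58 (inert).
Total moles n_T = 6.13 − X.
With p_i = (n_i/n_T)P, K_p = p_A1 / (p_B1 p_B2).
Setting this equal to 6.53 bar^-1 and taking the physical root (0 < X < 1) gives X = 0.803.

X = 0.803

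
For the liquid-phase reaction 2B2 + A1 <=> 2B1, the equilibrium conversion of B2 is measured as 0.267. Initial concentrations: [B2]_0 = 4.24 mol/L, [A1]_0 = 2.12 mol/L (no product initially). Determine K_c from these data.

Let X = conversion of B2.
Concentrations: [B2] = 4.24 − 4.24X; [A1] = 2.12 − 2.12X; [B1] = 4.24X.
At X = 0.267: [B2] = 3.11, [A1] = 1.55, [B1] = 1.13.
K_c = [B1]^2 / ([B2]^2 [A1]) = 0.0854 L/mol.

K_c = 0.0854 L/mol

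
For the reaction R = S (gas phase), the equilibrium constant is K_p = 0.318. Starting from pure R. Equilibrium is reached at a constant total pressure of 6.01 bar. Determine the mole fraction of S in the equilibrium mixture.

Let X = conversion of R (basis 1 mol R); extent of reaction ξ = X.
Species balance: n_R = 1 − X; n_S = X.
n_T stays at 1 (no change in mole number).
With p_i = (n_i/n_T)P, K_p = p_S / (p_R).
Setting this equal to 0.318 and taking the physical root (0 < X < 1) gives X = 0.241.
Then n_S = 0.241, n_T = 1, so y_S = 0.241.

y_S = 0.241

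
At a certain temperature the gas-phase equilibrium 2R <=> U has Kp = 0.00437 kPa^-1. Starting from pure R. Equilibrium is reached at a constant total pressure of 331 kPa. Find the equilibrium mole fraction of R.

Let X = conversion of R (basis 1 mol R); extent of reaction ξ = 0.5X.
Moles: n_R = 1 − X; n_U = 0.5X.
n_T = Σnᵢ = 1 − 0.5X.
With p_i = (n_i/n_T)P, Kp = p_U / (p_R^2).
This yields a degree-2 equation in X; solving on (0,1), X = 0.616.
Then n_R = 0.384, n_T = 0.692, so y_R = 0.555.

y_R = 0.555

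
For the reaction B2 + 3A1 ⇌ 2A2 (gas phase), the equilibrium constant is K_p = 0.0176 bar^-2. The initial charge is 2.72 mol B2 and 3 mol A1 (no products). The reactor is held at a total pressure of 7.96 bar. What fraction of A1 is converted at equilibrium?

Take 3 mol A1 as basis and let X be its fractional conversion, so ξ = X.
Species balance: n_B2 = 2.72 − X; n_A1 = 3 − 3X; n_A2 = 2X.
n_T = Σnᵢ = 5.72 − 2X.
With p_i = (n_i/n_T)P, K_p = p_A2^2 / (p_B2 p_A1^3).
This yields a degree-4 equation in X; solving on (0,1), X = 0.397.

X = 0.397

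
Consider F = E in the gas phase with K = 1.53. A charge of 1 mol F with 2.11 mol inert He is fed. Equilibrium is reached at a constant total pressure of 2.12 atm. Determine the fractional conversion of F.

Let X = conversion of F (basis 1 mol F); extent of reaction ξ = X.
Mole table: n_F = 1 − X; n_E = X; n_I = 2.11 (inert).
Since Δν = 0, n_T = 3.11 throughout.
With p_i = (n_i/n_T)P, K = p_E / (p_F).
Substituting and setting equal to 1.53 gives a polynomial in X; the root in (0,1) is X = 0.605.

X = 0.605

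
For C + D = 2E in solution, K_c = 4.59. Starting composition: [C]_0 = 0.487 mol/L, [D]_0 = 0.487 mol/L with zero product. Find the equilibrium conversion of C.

X = 0.517

Let X = conversion of C; extent ξ = 0.487·X mol/L.
Concentrations: [C] = 0.487 − 0.487X; [D] = 0.487 − 0.487X; [E] = 0.974X.
K_c = [E]^2 / ([C] [D]).
Solving K_c = 4.59 for X ∈ (0,1): X = 0.517.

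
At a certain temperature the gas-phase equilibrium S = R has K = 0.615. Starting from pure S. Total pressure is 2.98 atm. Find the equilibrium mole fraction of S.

y_S = 0.619

Take 1 mol S as basis and let X be its fractional conversion, so ξ = X.
At extent ξ: n_S = 1 − X; n_R = X.
n_T stays at 1 (no change in mole number).
Mole fractions y_i = n_i/n_T; K = p_R / (p_S) with p_i = y_i·P.
Equating to 0.615 and solving on 0 < X < 1: X = 0.381.
Then n_S = 0.619, n_T = 1, so y_S = 0.619.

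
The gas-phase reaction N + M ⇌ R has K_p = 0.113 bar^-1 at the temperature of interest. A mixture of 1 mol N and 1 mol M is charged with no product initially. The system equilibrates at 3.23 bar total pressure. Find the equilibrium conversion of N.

X = 0.144

Take 1 mol N as basis and let X be its fractional conversion, so ξ = X.
Species balance: n_N = 1 − X; n_M = 1 − X; n_R = X.
Summing: n_T = 2 − X.
Mole fractions y_i = n_i/n_T; K_p = p_R / (p_N p_M) with p_i = y_i·P.
Setting this equal to 0.113 bar^-1 and taking the physical root (0 < X < 1) gives X = 0.144.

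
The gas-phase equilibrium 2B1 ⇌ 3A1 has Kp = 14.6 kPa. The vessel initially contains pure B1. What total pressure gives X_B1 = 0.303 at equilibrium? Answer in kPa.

Take 1 mol B1 as basis and let X be its fractional conversion, so ξ = 0.5X.
Moles: n_B1 = 1 − X; n_A1 = 1.5X.
Total moles n_T = 1 + 0.5X.
Kp = p_A1^3 / (p_B1^2) with p_i = (n_i/n_T)·P.
At X = 0.303: the mole-fraction product g(X) = Π y_i^ν_i = 0.1678. Since Kp = g(X)·P^{1}, P = (Kp/g)^(1/1) = (14.6/0.1678)^(1/1) = 87 kPa.

P = 87 kPa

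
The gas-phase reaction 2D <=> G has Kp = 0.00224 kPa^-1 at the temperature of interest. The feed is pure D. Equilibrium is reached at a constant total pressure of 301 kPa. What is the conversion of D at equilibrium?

Basis: 1 mol D initially; let X = conversion of D. Extent ξ = 0.5X.
Species balance: n_D = 1 − X; n_G = 0.5X.
n_T = Σnᵢ = 1 − 0.5X.
y_i = n_i/n_T, p_i = y_i·P. Kp = p_G / (p_D^2).
This yields a degree-2 equation in X; solving on (0,1), X = 0.480.

X = 0.480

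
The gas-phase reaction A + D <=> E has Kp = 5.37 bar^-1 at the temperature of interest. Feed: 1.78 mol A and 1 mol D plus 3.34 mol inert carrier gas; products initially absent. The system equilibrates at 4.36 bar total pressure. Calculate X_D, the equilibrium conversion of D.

X = 0.810

Let X = conversion of D (basis 1 mol D); extent of reaction ξ = X.
At extent ξ: n_A = 1.78 − X; n_D = 1 − X; n_E = X; n_I = 3.34 (inert).
Total moles n_T = 6.12 − X.
Mole fractions y_i = n_i/n_T; Kp = p_E / (p_A p_D) with p_i = y_i·P.
Setting this equal to 5.37 bar^-1 and taking the physical root (0 < X < 1) gives X = 0.810.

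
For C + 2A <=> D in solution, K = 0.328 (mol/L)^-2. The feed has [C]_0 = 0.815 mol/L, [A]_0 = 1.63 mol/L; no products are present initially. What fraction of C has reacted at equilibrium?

X = 0.300

Let X = conversion of C; extent ξ = 0.815·X mol/L.
Concentrations: [C] = 0.815 − 0.815X; [A] = 1.63 − 1.63X; [D] = 0.815X.
K = [D] / ([C] [A]^2).
This equals 0.328 at X = 0.300 (the root in 0 < X < 1).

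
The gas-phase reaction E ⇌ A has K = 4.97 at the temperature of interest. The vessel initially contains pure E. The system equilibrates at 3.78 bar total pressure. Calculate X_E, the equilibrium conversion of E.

Basis: 1 mol E initially; let X = conversion of E. Extent ξ = X.
Mole table: n_E = 1 − X; n_A = X.
n_T stays at 1 (no change in mole number).
Mole fractions y_i = n_i/n_T; K = p_A / (p_E) with p_i = y_i·P.
Substituting and setting equal to 4.97 gives a polynomial in X; the root in (0,1) is X = 0.832.

X = 0.832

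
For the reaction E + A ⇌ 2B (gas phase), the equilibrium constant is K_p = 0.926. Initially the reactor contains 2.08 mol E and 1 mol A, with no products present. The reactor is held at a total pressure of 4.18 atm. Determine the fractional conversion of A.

Let X = conversion of A (basis 1 mol A); extent of reaction ξ = X.
Moles: n_E = 2.08 − X; n_A = 1 − X; n_B = 2X.
Total moles n_T = 3.08 (Δν = 0, constant).
y_i = n_i/n_T, p_i = y_i·P. K_p = p_B^2 / (p_E p_A).
This yields a degree-2 equation in X; solving on (0,1), X = 0.454.

X = 0.454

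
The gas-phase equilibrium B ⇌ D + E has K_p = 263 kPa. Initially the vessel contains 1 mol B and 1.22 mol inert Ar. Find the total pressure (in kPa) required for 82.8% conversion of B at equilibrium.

Take 1 mol B as basis and let X be its fractional conversion, so ξ = X.
At extent ξ: n_B = 1 − X; n_D = X; n_E = X; n_I = 1.22 (inert).
Total moles n_T = 2.22 + X.
K_p = p_D p_E / (p_B) with p_i = (n_i/n_T)·P.
At X = 0.828: the mole-fraction product g(X) = Π y_i^ν_i = 1.308. Since K_p = g(X)·P^{1}, P = (K_p/g)^(1/1) = (263/1.308)^(1/1) = 201 kPa.

P = 201 kPa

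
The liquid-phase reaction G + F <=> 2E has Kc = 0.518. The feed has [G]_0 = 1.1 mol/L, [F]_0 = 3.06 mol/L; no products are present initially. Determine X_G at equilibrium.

Let X = conversion of G; extent ξ = 1.1·X mol/L.
Concentrations: [G] = 1.1 − 1.1X; [F] = 3.06 − 1.1X; [E] = 2.2X.
Kc = [E]^2 / ([G] [F]).
Solving Kc = 0.518 for X ∈ (0,1): X = 0.421.

X = 0.421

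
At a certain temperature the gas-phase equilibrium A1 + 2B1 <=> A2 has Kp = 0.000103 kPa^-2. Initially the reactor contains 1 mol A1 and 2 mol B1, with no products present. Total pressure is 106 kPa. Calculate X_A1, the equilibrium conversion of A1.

X = 0.286

Let X = conversion of A1 (basis 1 mol A1); extent of reaction ξ = X.
Mole table: n_A1 = 1 − X; n_B1 = 2 − 2X; n_A2 = X.
n_T = Σnᵢ = 3 − 2X.
y_i = n_i/n_T, p_i = y_i·P. Kp = p_A2 / (p_A1 p_B1^2).
Substituting and setting equal to 0.000103 kPa^-2 gives a polynomial in X; the root in (0,1) is X = 0.286.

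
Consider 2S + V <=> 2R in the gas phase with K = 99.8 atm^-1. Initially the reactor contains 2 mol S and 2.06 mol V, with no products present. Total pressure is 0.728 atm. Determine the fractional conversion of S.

X = 0.840

Let X = conversion of S (basis 2 mol S); extent of reaction ξ = X.
Mole table: n_S = 2 − 2X; n_V = 2.06 − X; n_R = 2X.
n_T = Σnᵢ = 4.06 − X.
y_i = n_i/n_T, p_i = y_i·P. K = p_R^2 / (p_S^2 p_V).
Substituting and setting equal to 99.8 atm^-1 gives a polynomial in X; the root in (0,1) is X = 0.840.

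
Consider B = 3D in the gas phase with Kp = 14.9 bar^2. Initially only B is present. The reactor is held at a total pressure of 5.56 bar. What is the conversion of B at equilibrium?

X = 0.320

Basis: 1 mol B initially; let X = conversion of B. Extent ξ = X.
Moles: n_B = 1 − X; n_D = 3X.
Total moles n_T = 1 + 2X.
With p_i = (n_i/n_T)P, Kp = p_D^3 / (p_B).
Substituting and setting equal to 14.9 bar^2 gives a polynomial in X; the root in (0,1) is X = 0.320.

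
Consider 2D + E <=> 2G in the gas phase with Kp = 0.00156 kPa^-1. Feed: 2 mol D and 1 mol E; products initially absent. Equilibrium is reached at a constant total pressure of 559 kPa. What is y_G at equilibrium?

y_G = 0.239

Let X = conversion of D (basis 2 mol D); extent of reaction ξ = X.
At extent ξ: n_D = 2 − 2X; n_E = 1 − X; n_G = 2X.
Total moles n_T = 3 − X.
With p_i = (n_i/n_T)P, Kp = p_G^2 / (p_D^2 p_E).
Equating to 0.00156 kPa^-1 and solving on 0 < X < 1: X = 0.320.
Then n_G = 0.64, n_T = 2.68, so y_G = 0.239.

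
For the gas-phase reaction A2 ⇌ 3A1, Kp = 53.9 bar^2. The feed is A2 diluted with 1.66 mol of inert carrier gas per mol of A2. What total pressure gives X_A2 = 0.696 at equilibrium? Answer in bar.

P = 5.44 bar

Let X = conversion of A2 (basis 1 mol A2); extent of reaction ξ = X.
At extent ξ: n_A2 = 1 − X; n_A1 = 3X; n_I = 1.66 (inert).
n_T = Σnᵢ = 2.66 + 2X.
Kp = p_A1^3 / (p_A2) with p_i = (n_i/n_T)·P.
At X = 0.696: the mole-fraction product g(X) = Π y_i^ν_i = 1.824. Since Kp = g(X)·P^{2}, P = (Kp/g)^(1/2) = (53.9/1.824)^(1/2) = 5.44 bar.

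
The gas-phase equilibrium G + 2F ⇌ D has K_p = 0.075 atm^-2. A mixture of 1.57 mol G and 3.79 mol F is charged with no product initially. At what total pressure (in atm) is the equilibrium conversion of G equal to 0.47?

Basis: 1.57 mol G initially; let X = conversion of G. Extent ξ = 1.57X.
Moles: n_G = 1.57 − 1.57X; n_F = 3.79 − 3.14X; n_D = 1.57X.
n_T = Σnᵢ = 5.36 − 3.14X.
K_p = p_D / (p_G p_F^2) with p_i = (n_i/n_T)·P.
At X = 0.47: the mole-fraction product g(X) = Π y_i^ν_i = 2.498. Since K_p = g(X)·P^{-2}, P = (g/K_p)^(1/2) = (2.498/0.075)^(1/2) = 5.77 atm.

P = 5.77 atm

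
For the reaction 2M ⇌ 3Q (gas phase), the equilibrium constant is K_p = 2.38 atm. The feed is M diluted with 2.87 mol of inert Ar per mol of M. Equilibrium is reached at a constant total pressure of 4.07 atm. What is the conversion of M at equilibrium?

Let X = conversion of M (basis 1 mol M); extent of reaction ξ = 0.5X.
Species balance: n_M = 1 − X; n_Q = 1.5X; n_I = 2.87 (inert).
n_T = Σnᵢ = 3.87 + 0.5X.
With p_i = (n_i/n_T)P, K_p = p_Q^3 / (p_M^2).
This yields a degree-3 equation in X; solving on (0,1), X = 0.536.

X = 0.536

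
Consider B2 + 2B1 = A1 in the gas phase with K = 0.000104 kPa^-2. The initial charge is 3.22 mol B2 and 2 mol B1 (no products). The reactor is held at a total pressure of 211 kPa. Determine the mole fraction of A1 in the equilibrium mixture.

Let X = conversion of B1 (basis 2 mol B1); extent of reaction ξ = X.
Mole table: n_B2 = 3.22 − X; n_B1 = 2 − 2X; n_A1 = X.
Summing: n_T = 5.22 − 2X.
With p_i = (n_i/n_T)P, K = p_A1 / (p_B2 p_B1^2).
Substituting and setting equal to 0.000104 kPa^-2 gives a polynomial in X; the root in (0,1) is X = 0.562.
Then n_A1 = 0.562, n_T = 4.1, so y_A1 = 0.137.

y_A1 = 0.137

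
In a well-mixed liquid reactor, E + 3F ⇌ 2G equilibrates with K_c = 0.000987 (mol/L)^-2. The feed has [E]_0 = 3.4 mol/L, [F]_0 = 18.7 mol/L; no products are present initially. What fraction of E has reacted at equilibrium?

X = 0.382

Let X = conversion of E; extent ξ = 3.4·X mol/L.
Concentrations: [E] = 3.4 − 3.4X; [F] = 18.7 − 10.2X; [G] = 6.8X.
K_c = [G]^2 / ([E] [F]^3).
This equals 0.000987 at X = 0.382 (the root in 0 < X < 1).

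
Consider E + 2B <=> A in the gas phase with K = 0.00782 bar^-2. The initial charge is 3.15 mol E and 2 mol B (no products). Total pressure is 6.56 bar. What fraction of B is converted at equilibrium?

Basis: 2 mol B initially; let X = conversion of B. Extent ξ = X.
At extent ξ: n_E = 3.15 − X; n_B = 2 − 2X; n_A = X.
Total moles n_T = 5.15 − 2X.
y_i = n_i/n_T, p_i = y_i·P. K = p_A / (p_E p_B^2).
This yields a degree-3 equation in X; solving on (0,1), X = 0.129.

X = 0.129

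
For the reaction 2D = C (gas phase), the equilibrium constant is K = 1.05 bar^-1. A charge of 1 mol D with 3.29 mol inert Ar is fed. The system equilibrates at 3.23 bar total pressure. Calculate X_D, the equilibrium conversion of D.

Let X = conversion of D (basis 1 mol D); extent of reaction ξ = 0.5X.
Mole table: n_D = 1 − X; n_C = 0.5X; n_I = 3.29 (inert).
Summing: n_T = 4.29 − 0.5X.
With p_i = (n_i/n_T)P, K = p_C / (p_D^2).
Equating to 1.05 bar^-1 and solving on 0 < X < 1: X = 0.470.

X = 0.470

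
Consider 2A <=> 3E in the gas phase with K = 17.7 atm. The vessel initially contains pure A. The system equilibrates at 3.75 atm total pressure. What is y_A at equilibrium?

y_A = 0.281

Take 1 mol A as basis and let X be its fractional conversion, so ξ = 0.5X.
Species balance: n_A = 1 − X; n_E = 1.5X.
n_T = Σnᵢ = 1 + 0.5X.
Mole fractions y_i = n_i/n_T; K = p_E^3 / (p_A^2) with p_i = y_i·P.
Setting this equal to 17.7 atm and taking the physical root (0 < X < 1) gives X = 0.631.
Then n_A = 0.369, n_T = 1.32, so y_A = 0.281.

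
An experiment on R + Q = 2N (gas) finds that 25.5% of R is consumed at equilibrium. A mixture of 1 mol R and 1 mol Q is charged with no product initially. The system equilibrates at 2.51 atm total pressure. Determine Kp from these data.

Let X = conversion of R (basis 1 mol R); extent of reaction ξ = X.
Species balance: n_R = 1 − X; n_Q = 1 − X; n_N = 2X.
n_T stays at 2 (no change in mole number).
At X = 0.255: n_R = 0.745, n_Q = 0.745, n_N = 0.51, n_T = 2.
p_i = (n_i/n_T)·P. Kp = p_N^2 / (p_R p_Q) = 0.469.

Kp = 0.469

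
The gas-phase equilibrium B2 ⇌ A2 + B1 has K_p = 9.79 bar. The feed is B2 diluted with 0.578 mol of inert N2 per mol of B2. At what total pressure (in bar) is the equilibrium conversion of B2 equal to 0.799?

P = 7.33 bar

Take 1 mol B2 as basis and let X be its fractional conversion, so ξ = X.
Species balance: n_B2 = 1 − X; n_A2 = X; n_B1 = X; n_I = 0.578 (inert).
Total moles n_T = 1.58 + X.
K_p = p_A2 p_B1 / (p_B2) with p_i = (n_i/n_T)·P.
At X = 0.799: the mole-fraction product g(X) = Π y_i^ν_i = 1.336. Since K_p = g(X)·P^{1}, P = (K_p/g)^(1/1) = (9.79/1.336)^(1/1) = 7.33 bar.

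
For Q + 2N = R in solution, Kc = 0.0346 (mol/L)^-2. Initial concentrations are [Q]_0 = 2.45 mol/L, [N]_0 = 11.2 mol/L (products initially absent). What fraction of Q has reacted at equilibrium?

X = 0.681

Let X = conversion of Q; extent ξ = 2.45·X mol/L.
Concentrations: [Q] = 2.45 − 2.45X; [N] = 11.2 − 4.9X; [R] = 2.45X.
Kc = [R] / ([Q] [N]^2).
Solving Kc = 0.0346 for X ∈ (0,1): X = 0.681.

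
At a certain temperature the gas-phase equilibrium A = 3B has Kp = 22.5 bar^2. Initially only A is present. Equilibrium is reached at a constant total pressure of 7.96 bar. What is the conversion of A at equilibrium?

Basis: 1 mol A initially; let X = conversion of A. Extent ξ = X.
Moles: n_A = 1 − X; n_B = 3X.
Total moles n_T = 1 + 2X.
Mole fractions y_i = n_i/n_T; Kp = p_B^3 / (p_A) with p_i = y_i·P.
This yields a degree-3 equation in X; solving on (0,1), X = 0.285.

X = 0.285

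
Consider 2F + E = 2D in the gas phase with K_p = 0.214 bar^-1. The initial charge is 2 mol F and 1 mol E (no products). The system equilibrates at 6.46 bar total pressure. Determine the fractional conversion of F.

X = 0.366

Take 2 mol F as basis and let X be its fractional conversion, so ξ = X.
Species balance: n_F = 2 − 2X; n_E = 1 − X; n_D = 2X.
Summing: n_T = 3 − X.
Mole fractions y_i = n_i/n_T; K_p = p_D^2 / (p_F^2 p_E) with p_i = y_i·P.
Setting this equal to 0.214 bar^-1 and taking the physical root (0 < X < 1) gives X = 0.366.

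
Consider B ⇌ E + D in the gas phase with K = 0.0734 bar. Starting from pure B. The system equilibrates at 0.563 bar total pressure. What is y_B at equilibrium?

y_B = 0.493

Take 1 mol B as basis and let X be its fractional conversion, so ξ = X.
Moles: n_B = 1 − X; n_E = X; n_D = X.
n_T = Σnᵢ = 1 + X.
With p_i = (n_i/n_T)P, K = p_E p_D / (p_B).
This yields a degree-2 equation in X; solving on (0,1), X = 0.340.
Then n_B = 0.66, n_T = 1.34, so y_B = 0.493.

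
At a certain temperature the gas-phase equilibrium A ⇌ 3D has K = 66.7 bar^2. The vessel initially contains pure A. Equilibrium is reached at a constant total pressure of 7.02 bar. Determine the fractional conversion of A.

Basis: 1 mol A initially; let X = conversion of A. Extent ξ = X.
Species balance: n_A = 1 − X; n_D = 3X.
Total moles n_T = 1 + 2X.
y_i = n_i/n_T, p_i = y_i·P. K = p_D^3 / (p_A).
This yields a degree-3 equation in X; solving on (0,1), X = 0.464.

X = 0.464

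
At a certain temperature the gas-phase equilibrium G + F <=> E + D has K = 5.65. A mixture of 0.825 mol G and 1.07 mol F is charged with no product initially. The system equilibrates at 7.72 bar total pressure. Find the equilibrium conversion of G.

Basis: 0.825 mol G initially; let X = conversion of G. Extent ξ = 0.825X.
Species balance: n_G = 0.825 − 0.825X; n_F = 1.07 − 0.825X; n_E = 0.825X; n_D = 0.825X.
Total moles n_T = 1.9 (Δν = 0, constant).
With p_i = (n_i/n_T)P, K = p_E p_D / (p_G p_F).
Equating to 5.65 and solving on 0 < X < 1: X = 0.786.

X = 0.786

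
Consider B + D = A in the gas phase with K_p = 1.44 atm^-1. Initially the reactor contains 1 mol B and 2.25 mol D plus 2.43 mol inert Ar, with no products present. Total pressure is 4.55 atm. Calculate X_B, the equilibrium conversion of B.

X = 0.674

Let X = conversion of B (basis 1 mol B); extent of reaction ξ = X.
Mole table: n_B = 1 − X; n_D = 2.25 − X; n_A = X; n_I = 2.43 (inert).
Total moles n_T = 5.68 − X.
With p_i = (n_i/n_T)P, K_p = p_A / (p_B p_D).
Setting this equal to 1.44 atm^-1 and taking the physical root (0 < X < 1) gives X = 0.674.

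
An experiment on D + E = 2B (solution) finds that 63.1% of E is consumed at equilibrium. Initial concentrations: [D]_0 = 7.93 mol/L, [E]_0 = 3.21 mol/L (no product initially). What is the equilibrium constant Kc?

Let X = conversion of E.
Concentrations: [D] = 7.93 − 3.21X; [E] = 3.21 − 3.21X; [B] = 6.42X.
At X = 0.631: [D] = 5.9, [E] = 1.18, [B] = 4.05.
Kc = [B]^2 / ([D] [E]) = 2.35.

Kc = 2.35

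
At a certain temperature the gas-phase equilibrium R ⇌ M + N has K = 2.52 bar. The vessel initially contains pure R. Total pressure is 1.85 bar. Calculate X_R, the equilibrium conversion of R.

Take 1 mol R as basis and let X be its fractional conversion, so ξ = X.
Moles: n_R = 1 − X; n_M = X; n_N = X.
n_T = Σnᵢ = 1 + X.
With p_i = (n_i/n_T)P, K = p_M p_N / (p_R).
This yields a degree-2 equation in X; solving on (0,1), X = 0.759.

X = 0.759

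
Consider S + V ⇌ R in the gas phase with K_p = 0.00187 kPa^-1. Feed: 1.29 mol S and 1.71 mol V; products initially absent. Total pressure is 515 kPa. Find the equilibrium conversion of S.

X = 0.325

Let X = conversion of S (basis 1.29 mol S); extent of reaction ξ = 1.29X.
Species balance: n_S = 1.29 − 1.29X; n_V = 1.71 − 1.29X; n_R = 1.29X.
Summing: n_T = 3 − 1.29X.
Mole fractions y_i = n_i/n_T; K_p = p_R / (p_S p_V) with p_i = y_i·P.
This yields a degree-2 equation in X; solving on (0,1), X = 0.325.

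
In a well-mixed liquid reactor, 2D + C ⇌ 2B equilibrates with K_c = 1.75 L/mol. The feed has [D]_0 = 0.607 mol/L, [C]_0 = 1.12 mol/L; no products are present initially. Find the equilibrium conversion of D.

Let X = conversion of D; extent ξ = 0.607X/2 mol/L.
Concentrations: [D] = 0.607 − 0.607X; [C] = 1.12 − 0.303X; [B] = 0.607X.
K_c = [B]^2 / ([D]^2 [C]).
Equating to 1.75 L/mol: the physical root is X = 0.563.

X = 0.563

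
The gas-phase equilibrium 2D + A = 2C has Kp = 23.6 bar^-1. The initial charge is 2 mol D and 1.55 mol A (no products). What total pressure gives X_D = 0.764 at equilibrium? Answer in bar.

P = 1.57 bar

Basis: 2 mol D initially; let X = conversion of D. Extent ξ = X.
Moles: n_D = 2 − 2X; n_A = 1.55 − X; n_C = 2X.
Summing: n_T = 3.55 − X.
Kp = p_C^2 / (p_D^2 p_A) with p_i = (n_i/n_T)·P.
At X = 0.764: the mole-fraction product g(X) = Π y_i^ν_i = 37.15. Since Kp = g(X)·P^{-1}, P = (g/Kp)^(1/1) = (37.15/23.6)^(1/1) = 1.57 bar.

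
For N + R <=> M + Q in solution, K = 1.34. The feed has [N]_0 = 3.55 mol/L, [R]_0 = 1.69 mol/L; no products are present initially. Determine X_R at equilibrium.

Let X = conversion of R; extent ξ = 1.69·X mol/L.
Concentrations: [N] = 3.55 − 1.69X; [R] = 1.69 − 1.69X; [M] = 1.69X; [Q] = 1.69X.
K = [M] [Q] / ([N] [R]).
Setting equal to 1.34 and solving for X on (0,1) gives X = 0.720.

X = 0.720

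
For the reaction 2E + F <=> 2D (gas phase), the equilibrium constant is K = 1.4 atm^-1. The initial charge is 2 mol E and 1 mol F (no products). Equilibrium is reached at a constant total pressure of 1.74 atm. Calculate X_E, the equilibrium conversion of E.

X = 0.425

Let X = conversion of E (basis 2 mol E); extent of reaction ξ = X.
Mole table: n_E = 2 − 2X; n_F = 1 − X; n_D = 2X.
Summing: n_T = 3 − X.
y_i = n_i/n_T, p_i = y_i·P. K = p_D^2 / (p_E^2 p_F).
This yields a degree-3 equation in X; solving on (0,1), X = 0.425.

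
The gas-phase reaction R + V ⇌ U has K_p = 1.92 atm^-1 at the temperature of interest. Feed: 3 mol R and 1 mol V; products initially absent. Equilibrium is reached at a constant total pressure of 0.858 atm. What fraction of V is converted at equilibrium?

X = 0.539

Take 1 mol V as basis and let X be its fractional conversion, so ξ = X.
Mole table: n_R = 3 − X; n_V = 1 − X; n_U = X.
Summing: n_T = 4 − X.
With p_i = (n_i/n_T)P, K_p = p_U / (p_R p_V).
Substituting and setting equal to 1.92 atm^-1 gives a polynomial in X; the root in (0,1) is X = 0.539.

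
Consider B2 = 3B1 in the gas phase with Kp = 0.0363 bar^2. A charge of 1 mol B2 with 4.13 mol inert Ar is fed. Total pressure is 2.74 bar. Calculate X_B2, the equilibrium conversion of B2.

X = 0.165

Let X = conversion of B2 (basis 1 mol B2); extent of reaction ξ = X.
Species balance: n_B2 = 1 − X; n_B1 = 3X; n_I = 4.13 (inert).
Total moles n_T = 5.13 + 2X.
y_i = n_i/n_T, p_i = y_i·P. Kp = p_B1^3 / (p_B2).
Substituting and setting equal to 0.0363 bar^2 gives a polynomial in X; the root in (0,1) is X = 0.165.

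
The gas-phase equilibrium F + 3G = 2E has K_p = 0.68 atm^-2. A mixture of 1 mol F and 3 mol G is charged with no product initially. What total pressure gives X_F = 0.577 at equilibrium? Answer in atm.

Let X = conversion of F (basis 1 mol F); extent of reaction ξ = X.
At extent ξ: n_F = 1 − X; n_G = 3 − 3X; n_E = 2X.
n_T = Σnᵢ = 4 − 2X.
K_p = p_E^2 / (p_F p_G^3) with p_i = (n_i/n_T)·P.
At X = 0.577: the mole-fraction product g(X) = Π y_i^ν_i = 12.48. Since K_p = g(X)·P^{-2}, P = (g/K_p)^(1/2) = (12.48/0.68)^(1/2) = 4.28 atm.

P = 4.28 atm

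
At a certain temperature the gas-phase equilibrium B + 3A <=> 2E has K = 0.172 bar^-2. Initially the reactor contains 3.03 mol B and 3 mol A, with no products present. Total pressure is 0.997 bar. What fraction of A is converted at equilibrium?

Take 3 mol A as basis and let X be its fractional conversion, so ξ = X.
Species balance: n_B = 3.03 − X; n_A = 3 − 3X; n_E = 2X.
Summing: n_T = 6.03 − 2X.
With p_i = (n_i/n_T)P, K = p_E^2 / (p_B p_A^3).
Equating to 0.172 bar^-2 and solving on 0 < X < 1: X = 0.221.

X = 0.221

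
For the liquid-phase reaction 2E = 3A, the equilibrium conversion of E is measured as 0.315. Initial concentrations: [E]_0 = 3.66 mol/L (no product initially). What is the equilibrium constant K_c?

Let X = conversion of E.
Concentrations: [E] = 3.66 − 3.66X; [A] = 5.49X.
At X = 0.315: [E] = 2.51, [A] = 1.73.
K_c = [A]^3 / ([E]^2) = 0.823 mol/L.

K_c = 0.823 mol/L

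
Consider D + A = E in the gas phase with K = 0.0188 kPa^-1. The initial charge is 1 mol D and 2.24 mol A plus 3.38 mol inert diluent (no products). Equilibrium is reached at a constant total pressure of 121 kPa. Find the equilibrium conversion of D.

Basis: 1 mol D initially; let X = conversion of D. Extent ξ = X.
At extent ξ: n_D = 1 − X; n_A = 2.24 − X; n_E = X; n_I = 3.38 (inert).
Total moles n_T = 6.62 − X.
Mole fractions y_i = n_i/n_T; K = p_E / (p_D p_A) with p_i = y_i·P.
Equating to 0.0188 kPa^-1 and solving on 0 < X < 1: X = 0.402.

X = 0.402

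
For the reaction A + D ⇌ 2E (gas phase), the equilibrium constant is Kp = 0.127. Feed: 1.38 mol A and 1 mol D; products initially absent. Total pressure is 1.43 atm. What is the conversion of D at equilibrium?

X = 0.177

Basis: 1 mol D initially; let X = conversion of D. Extent ξ = X.
At extent ξ: n_A = 1.38 − X; n_D = 1 − X; n_E = 2X.
Since Δν = 0, n_T = 2.38 throughout.
Mole fractions y_i = n_i/n_T; Kp = p_E^2 / (p_A p_D) with p_i = y_i·P.
Substituting and setting equal to 0.127 gives a polynomial in X; the root in (0,1) is X = 0.177.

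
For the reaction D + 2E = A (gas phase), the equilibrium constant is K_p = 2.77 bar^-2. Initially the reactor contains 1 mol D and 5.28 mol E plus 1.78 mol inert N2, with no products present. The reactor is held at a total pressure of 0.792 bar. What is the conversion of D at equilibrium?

X = 0.398

Take 1 mol D as basis and let X be its fractional conversion, so ξ = X.
Mole table: n_D = 1 − X; n_E = 5.28 − 2X; n_A = X; n_I = 1.78 (inert).
n_T = Σnᵢ = 8.06 − 2X.
With p_i = (n_i/n_T)P, K_p = p_A / (p_D p_E^2).
Substituting and setting equal to 2.77 bar^-2 gives a polynomial in X; the root in (0,1) is X = 0.398.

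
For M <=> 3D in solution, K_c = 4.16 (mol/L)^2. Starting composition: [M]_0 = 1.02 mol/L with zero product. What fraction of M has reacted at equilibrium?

X = 0.437

Let X = conversion of M; extent ξ = 1.02·X mol/L.
Concentrations: [M] = 1.02 − 1.02X; [D] = 3.06X.
K_c = [D]^3 / ([M]).
Setting equal to 4.16 and solving for X on (0,1) gives X = 0.437.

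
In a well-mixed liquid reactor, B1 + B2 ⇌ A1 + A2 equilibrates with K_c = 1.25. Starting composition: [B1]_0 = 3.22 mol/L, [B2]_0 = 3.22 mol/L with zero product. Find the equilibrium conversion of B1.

X = 0.528

Let X = conversion of B1; extent ξ = 3.22·X mol/L.
Concentrations: [B1] = 3.22 − 3.22X; [B2] = 3.22 − 3.22X; [A1] = 3.22X; [A2] = 3.22X.
K_c = [A1] [A2] / ([B1] [B2]).
Solving K_c = 1.25 for X ∈ (0,1): X = 0.528.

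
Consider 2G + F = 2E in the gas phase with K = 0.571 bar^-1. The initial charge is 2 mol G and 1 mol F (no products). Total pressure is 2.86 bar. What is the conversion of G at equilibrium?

Basis: 2 mol G initially; let X = conversion of G. Extent ξ = X.
Moles: n_G = 2 − 2X; n_F = 1 − X; n_E = 2X.
Total moles n_T = 3 − X.
y_i = n_i/n_T, p_i = y_i·P. K = p_E^2 / (p_G^2 p_F).
This yields a degree-3 equation in X; solving on (0,1), X = 0.383.

X = 0.383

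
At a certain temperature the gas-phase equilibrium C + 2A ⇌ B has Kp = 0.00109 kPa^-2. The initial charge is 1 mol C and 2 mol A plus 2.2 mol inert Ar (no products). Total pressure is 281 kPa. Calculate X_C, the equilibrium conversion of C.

X = 0.692

Take 1 mol C as basis and let X be its fractional conversion, so ξ = X.
Mole table: n_C = 1 − X; n_A = 2 − 2X; n_B = X; n_I = 2.2 (inert).
n_T = Σnᵢ = 5.2 − 2X.
With p_i = (n_i/n_T)P, Kp = p_B / (p_C p_A^2).
Setting this equal to 0.00109 kPa^-2 and taking the physical root (0 < X < 1) gives X = 0.692.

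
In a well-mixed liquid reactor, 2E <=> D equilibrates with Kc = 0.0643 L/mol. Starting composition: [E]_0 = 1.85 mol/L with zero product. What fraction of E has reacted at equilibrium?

Let X = conversion of E; extent ξ = 1.85X/2 mol/L.
Concentrations: [E] = 1.85 − 1.85X; [D] = 0.925X.
Kc = [D] / ([E]^2).
Equating to 0.0643 L/mol: the physical root is X = 0.166.

X = 0.166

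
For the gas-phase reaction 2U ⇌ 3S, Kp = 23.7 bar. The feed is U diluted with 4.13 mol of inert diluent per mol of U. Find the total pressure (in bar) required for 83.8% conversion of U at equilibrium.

Take 1 mol U as basis and let X be its fractional conversion, so ξ = 0.5X.
Mole table: n_U = 1 − X; n_S = 1.5X; n_I = 4.13 (inert).
n_T = Σnᵢ = 5.13 + 0.5X.
Kp = p_S^3 / (p_U^2) with p_i = (n_i/n_T)·P.
At X = 0.838: the mole-fraction product g(X) = Π y_i^ν_i = 13.64. Since Kp = g(X)·P^{1}, P = (Kp/g)^(1/1) = (23.7/13.64)^(1/1) = 1.74 bar.

P = 1.74 bar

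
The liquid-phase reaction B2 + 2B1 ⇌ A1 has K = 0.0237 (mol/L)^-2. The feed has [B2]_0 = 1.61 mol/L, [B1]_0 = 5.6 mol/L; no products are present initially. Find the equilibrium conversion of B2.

Let X = conversion of B2; extent ξ = 1.61·X mol/L.
Concentrations: [B2] = 1.61 − 1.61X; [B1] = 5.6 − 3.22X; [A1] = 1.61X.
K = [A1] / ([B2] [B1]^2).
Setting equal to 0.0237 and solving for X on (0,1) gives X = 0.328.

X = 0.328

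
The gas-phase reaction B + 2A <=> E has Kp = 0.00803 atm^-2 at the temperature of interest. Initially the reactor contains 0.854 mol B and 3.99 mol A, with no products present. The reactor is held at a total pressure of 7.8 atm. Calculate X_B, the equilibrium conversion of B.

X = 0.242

Basis: 0.854 mol B initially; let X = conversion of B. Extent ξ = 0.854X.
Moles: n_B = 0.854 − 0.854X; n_A = 3.99 − 1.71X; n_E = 0.854X.
Total moles n_T = 4.84 − 1.71X.
With p_i = (n_i/n_T)P, Kp = p_E / (p_B p_A^2).
This yields a degree-3 equation in X; solving on (0,1), X = 0.242.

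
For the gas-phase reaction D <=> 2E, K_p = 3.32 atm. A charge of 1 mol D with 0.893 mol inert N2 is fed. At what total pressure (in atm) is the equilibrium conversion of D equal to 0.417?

Basis: 1 mol D initially; let X = conversion of D. Extent ξ = X.
At extent ξ: n_D = 1 − X; n_E = 2X; n_I = 0.893 (inert).
Total moles n_T = 1.89 + X.
K_p = p_E^2 / (p_D) with p_i = (n_i/n_T)·P.
At X = 0.417: the mole-fraction product g(X) = Π y_i^ν_i = 0.5165. Since K_p = g(X)·P^{1}, P = (K_p/g)^(1/1) = (3.32/0.5165)^(1/1) = 6.43 atm.

P = 6.43 atm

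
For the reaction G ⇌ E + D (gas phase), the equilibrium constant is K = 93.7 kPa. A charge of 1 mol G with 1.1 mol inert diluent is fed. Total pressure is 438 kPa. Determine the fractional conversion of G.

X = 0.519

Let X = conversion of G (basis 1 mol G); extent of reaction ξ = X.
Moles: n_G = 1 − X; n_E = X; n_D = X; n_I = 1.1 (inert).
n_T = Σnᵢ = 2.1 + X.
y_i = n_i/n_T, p_i = y_i·P. K = p_E p_D / (p_G).
Setting this equal to 93.7 kPa and taking the physical root (0 < X < 1) gives X = 0.519.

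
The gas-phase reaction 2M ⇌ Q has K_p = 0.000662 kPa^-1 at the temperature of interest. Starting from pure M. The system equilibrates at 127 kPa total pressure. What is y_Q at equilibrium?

y_Q = 0.072

Take 1 mol M as basis and let X be its fractional conversion, so ξ = 0.5X.
Species balance: n_M = 1 − X; n_Q = 0.5X.
Summing: n_T = 1 − 0.5X.
y_i = n_i/n_T, p_i = y_i·P. K_p = p_Q / (p_M^2).
This yields a degree-2 equation in X; solving on (0,1), X = 0.135.
Then n_Q = 0.0675, n_T = 0.933, so y_Q = 0.072.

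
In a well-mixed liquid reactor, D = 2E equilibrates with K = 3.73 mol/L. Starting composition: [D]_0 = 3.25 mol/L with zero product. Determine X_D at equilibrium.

X = 0.411

Let X = conversion of D; extent ξ = 3.25·X mol/L.
Concentrations: [D] = 3.25 − 3.25X; [E] = 6.5X.
K = [E]^2 / ([D]).
Setting equal to 3.73 and solving for X on (0,1) gives X = 0.411.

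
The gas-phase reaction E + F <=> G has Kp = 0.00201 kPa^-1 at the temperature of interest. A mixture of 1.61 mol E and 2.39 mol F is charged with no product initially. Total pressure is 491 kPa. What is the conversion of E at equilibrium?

Basis: 1.61 mol E initially; let X = conversion of E. Extent ξ = 1.61X.
Moles: n_E = 1.61 − 1.61X; n_F = 2.39 − 1.61X; n_G = 1.61X.
Summing: n_T = 4 − 1.61X.
With p_i = (n_i/n_T)P, Kp = p_G / (p_E p_F).
Equating to 0.00201 kPa^-1 and solving on 0 < X < 1: X = 0.345.

X = 0.345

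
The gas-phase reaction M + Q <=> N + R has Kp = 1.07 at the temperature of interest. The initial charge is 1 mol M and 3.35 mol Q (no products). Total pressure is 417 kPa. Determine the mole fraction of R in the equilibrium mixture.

y_R = 0.179

Take 1 mol M as basis and let X be its fractional conversion, so ξ = X.
Species balance: n_M = 1 − X; n_Q = 3.35 − X; n_N = X; n_R = X.
Total moles n_T = 4.35 (Δν = 0, constant).
y_i = n_i/n_T, p_i = y_i·P. Kp = p_N p_R / (p_M p_Q).
Setting this equal to 1.07 and taking the physical root (0 < X < 1) gives X = 0.779.
Then n_R = 0.779, n_T = 4.35, so y_R = 0.179.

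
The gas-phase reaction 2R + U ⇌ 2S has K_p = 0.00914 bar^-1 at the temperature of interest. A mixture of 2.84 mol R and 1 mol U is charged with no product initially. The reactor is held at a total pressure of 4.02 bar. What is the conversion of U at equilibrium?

Let X = conversion of U (basis 1 mol U); extent of reaction ξ = X.
Mole table: n_R = 2.84 − 2X; n_U = 1 − X; n_S = 2X.
Total moles n_T = 3.84 − X.
y_i = n_i/n_T, p_i = y_i·P. K_p = p_S^2 / (p_R^2 p_U).
Equating to 0.00914 bar^-1 and solving on 0 < X < 1: X = 0.121.

X = 0.121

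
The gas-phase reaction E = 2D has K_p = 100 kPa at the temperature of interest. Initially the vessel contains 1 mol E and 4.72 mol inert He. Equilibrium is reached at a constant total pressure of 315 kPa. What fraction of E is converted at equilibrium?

Let X = conversion of E (basis 1 mol E); extent of reaction ξ = X.
Species balance: n_E = 1 − X; n_D = 2X; n_I = 4.72 (inert).
Total moles n_T = 5.72 + X.
Mole fractions y_i = n_i/n_T; K_p = p_D^2 / (p_E) with p_i = y_i·P.
Equating to 100 kPa and solving on 0 < X < 1: X = 0.498.

X = 0.498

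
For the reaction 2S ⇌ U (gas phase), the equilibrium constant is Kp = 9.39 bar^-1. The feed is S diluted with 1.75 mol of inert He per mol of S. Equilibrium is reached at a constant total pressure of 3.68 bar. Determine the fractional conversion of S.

X = 0.832

Take 1 mol S as basis and let X be its fractional conversion, so ξ = 0.5X.
Species balance: n_S = 1 − X; n_U = 0.5X; n_I = 1.75 (inert).
Summing: n_T = 2.75 − 0.5X.
Mole fractions y_i = n_i/n_T; Kp = p_U / (p_S^2) with p_i = y_i·P.
Equating to 9.39 bar^-1 and solving on 0 < X < 1: X = 0.832.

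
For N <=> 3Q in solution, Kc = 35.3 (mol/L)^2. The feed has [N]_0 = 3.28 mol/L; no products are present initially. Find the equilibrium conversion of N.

Let X = conversion of N; extent ξ = 3.28·X mol/L.
Concentrations: [N] = 3.28 − 3.28X; [Q] = 9.84X.
Kc = [Q]^3 / ([N]).
Setting equal to 35.3 and solving for X on (0,1) gives X = 0.414.

X = 0.414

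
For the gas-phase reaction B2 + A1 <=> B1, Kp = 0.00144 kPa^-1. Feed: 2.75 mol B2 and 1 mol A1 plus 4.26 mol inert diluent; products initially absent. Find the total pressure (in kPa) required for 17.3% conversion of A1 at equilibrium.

Basis: 1 mol A1 initially; let X = conversion of A1. Extent ξ = X.
At extent ξ: n_B2 = 2.75 − X; n_A1 = 1 − X; n_B1 = X; n_I = 4.26 (inert).
Total moles n_T = 8.01 − X.
Kp = p_B1 / (p_B2 p_A1) with p_i = (n_i/n_T)·P.
At X = 0.173: the mole-fraction product g(X) = Π y_i^ν_i = 0.6362. Since Kp = g(X)·P^{-1}, P = (g/Kp)^(1/1) = (0.6362/0.00144)^(1/1) = 442 kPa.

P = 442 kPa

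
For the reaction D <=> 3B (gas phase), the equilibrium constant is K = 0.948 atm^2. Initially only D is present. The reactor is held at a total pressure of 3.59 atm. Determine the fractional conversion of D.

X = 0.158

Take 1 mol D as basis and let X be its fractional conversion, so ξ = X.
At extent ξ: n_D = 1 − X; n_B = 3X.
n_T = Σnᵢ = 1 + 2X.
Mole fractions y_i = n_i/n_T; K = p_B^3 / (p_D) with p_i = y_i·P.
This yields a degree-3 equation in X; solving on (0,1), X = 0.158.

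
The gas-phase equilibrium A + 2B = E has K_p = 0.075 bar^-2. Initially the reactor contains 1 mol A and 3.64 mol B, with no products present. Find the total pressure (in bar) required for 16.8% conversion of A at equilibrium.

P = 2.14 bar

Let X = conversion of A (basis 1 mol A); extent of reaction ξ = X.
At extent ξ: n_A = 1 − X; n_B = 3.64 − 2X; n_E = X.
Total moles n_T = 4.64 − 2X.
K_p = p_E / (p_A p_B^2) with p_i = (n_i/n_T)·P.
At X = 0.168: the mole-fraction product g(X) = Π y_i^ν_i = 0.3426. Since K_p = g(X)·P^{-2}, P = (g/K_p)^(1/2) = (0.3426/0.075)^(1/2) = 2.14 bar.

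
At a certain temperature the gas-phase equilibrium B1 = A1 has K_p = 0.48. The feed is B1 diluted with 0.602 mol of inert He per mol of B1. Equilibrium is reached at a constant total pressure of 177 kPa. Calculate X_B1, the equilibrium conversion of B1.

Take 1 mol B1 as basis and let X be its fractional conversion, so ξ = X.
Moles: n_B1 = 1 − X; n_A1 = X; n_I = 0.602 (inert).
n_T stays at 1.6 (no change in mole number).
y_i = n_i/n_T, p_i = y_i·P. K_p = p_A1 / (p_B1).
This yields a degree-1 equation in X; solving on (0,1), X = 0.324.

X = 0.324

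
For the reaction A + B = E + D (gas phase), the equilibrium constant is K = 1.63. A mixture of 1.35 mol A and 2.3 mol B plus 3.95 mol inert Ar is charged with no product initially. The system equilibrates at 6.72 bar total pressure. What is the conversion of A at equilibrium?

X = 0.700

Let X = conversion of A (basis 1.35 mol A); extent of reaction ξ = 1.35X.
Moles: n_A = 1.35 − 1.35X; n_B = 2.3 − 1.35X; n_E = 1.35X; n_D = 1.35X; n_I = 3.95 (inert).
Since Δν = 0, n_T = 7.6 throughout.
Mole fractions y_i = n_i/n_T; K = p_E p_D / (p_A p_B) with p_i = y_i·P.
Setting this equal to 1.63 and taking the physical root (0 < X < 1) gives X = 0.700.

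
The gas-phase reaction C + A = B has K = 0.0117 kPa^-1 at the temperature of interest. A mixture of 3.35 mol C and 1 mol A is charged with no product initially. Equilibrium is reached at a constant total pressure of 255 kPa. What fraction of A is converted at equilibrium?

Take 1 mol A as basis and let X be its fractional conversion, so ξ = X.
Moles: n_C = 3.35 − X; n_A = 1 − X; n_B = X.
Total moles n_T = 4.35 − X.
Mole fractions y_i = n_i/n_T; K = p_B / (p_C p_A) with p_i = y_i·P.
Setting this equal to 0.0117 kPa^-1 and taking the physical root (0 < X < 1) gives X = 0.684.

X = 0.684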